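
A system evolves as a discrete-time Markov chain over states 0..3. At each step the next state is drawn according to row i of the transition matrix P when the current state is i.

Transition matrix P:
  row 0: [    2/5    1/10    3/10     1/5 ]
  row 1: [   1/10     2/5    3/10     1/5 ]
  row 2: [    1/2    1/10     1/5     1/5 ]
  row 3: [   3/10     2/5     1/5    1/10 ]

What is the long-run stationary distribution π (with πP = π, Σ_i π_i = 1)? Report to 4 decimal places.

Balance equations π_j = Σ_i π_i·P[i][j]:
  π_0 = 2/5·π_0 + 1/10·π_1 + 1/2·π_2 + 3/10·π_3
  π_1 = 1/10·π_0 + 2/5·π_1 + 1/10·π_2 + 2/5·π_3
  π_2 = 3/10·π_0 + 3/10·π_1 + 1/5·π_2 + 1/5·π_3
  normalize: π_0 + π_1 + π_2 + π_3 = 1
Solving the linear system gives exactly π = [289/847, 17/77, 31/121, 2/11].

π = [0.3412, 0.2208, 0.2562, 0.1818]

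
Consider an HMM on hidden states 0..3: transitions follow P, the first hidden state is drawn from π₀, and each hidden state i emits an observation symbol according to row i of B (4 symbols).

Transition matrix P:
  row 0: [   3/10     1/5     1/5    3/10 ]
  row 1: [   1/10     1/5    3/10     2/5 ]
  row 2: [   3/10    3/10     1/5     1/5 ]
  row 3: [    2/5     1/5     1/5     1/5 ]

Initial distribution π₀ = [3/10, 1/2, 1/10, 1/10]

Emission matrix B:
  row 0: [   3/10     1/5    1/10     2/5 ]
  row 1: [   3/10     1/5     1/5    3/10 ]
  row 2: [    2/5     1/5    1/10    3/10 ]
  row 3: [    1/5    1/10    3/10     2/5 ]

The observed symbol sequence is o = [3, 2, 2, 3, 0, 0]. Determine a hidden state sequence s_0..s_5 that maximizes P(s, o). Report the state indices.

path = [1, 3, 3, 0, 0, 0]

t=0: δ = [1.200e-01, 1.500e-01, 3.000e-02, 4.000e-02]  (obs o_0=3)
t=1: δ = [3.600e-03, 6.000e-03, 4.500e-03, 1.800e-02]  ψ = [0, 1, 1, 1]  (obs o_1=2)
t=2: δ = [7.200e-04, 7.200e-04, 3.600e-04, 1.080e-03]  ψ = [3, 3, 3, 3]  (obs o_2=2)
t=3: δ = [1.728e-04, 6.480e-05, 6.480e-05, 1.152e-04]  ψ = [3, 3, 1, 1]  (obs o_3=3)
t=4: δ = [1.555e-05, 1.037e-05, 1.382e-05, 1.037e-05]  ψ = [0, 0, 0, 0]  (obs o_4=0)
t=5: δ = [1.400e-06, 1.244e-06, 1.244e-06, 9.331e-07]  ψ = [0, 2, 0, 0]  (obs o_5=0)
backtrack: best end state = 0; path = [1, 3, 3, 0, 0, 0]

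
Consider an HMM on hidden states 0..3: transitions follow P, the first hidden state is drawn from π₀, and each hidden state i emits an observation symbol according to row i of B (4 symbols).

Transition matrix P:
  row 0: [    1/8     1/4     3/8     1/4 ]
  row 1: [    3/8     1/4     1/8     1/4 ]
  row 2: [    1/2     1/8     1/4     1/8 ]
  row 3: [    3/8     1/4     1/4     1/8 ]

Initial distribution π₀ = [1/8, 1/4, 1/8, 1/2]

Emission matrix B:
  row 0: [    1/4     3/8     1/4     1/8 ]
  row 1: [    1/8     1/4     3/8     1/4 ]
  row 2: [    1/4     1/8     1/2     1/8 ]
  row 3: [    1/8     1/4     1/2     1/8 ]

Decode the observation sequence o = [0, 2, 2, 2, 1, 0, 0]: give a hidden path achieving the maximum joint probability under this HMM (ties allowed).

path = [3, 2, 0, 2, 0, 2, 0]

t=0: δ = [3.125e-02, 3.125e-02, 3.125e-02, 6.250e-02]  (obs o_0=0)
t=1: δ = [5.859e-03, 5.859e-03, 7.812e-03, 3.906e-03]  ψ = [3, 3, 3, 0]  (obs o_1=2)
t=2: δ = [9.766e-04, 5.493e-04, 1.099e-03, 7.324e-04]  ψ = [2, 0, 0, 0]  (obs o_2=2)
t=3: δ = [1.373e-04, 9.155e-05, 1.831e-04, 1.221e-04]  ψ = [2, 0, 0, 0]  (obs o_3=2)
t=4: δ = [3.433e-05, 8.583e-06, 6.437e-06, 8.583e-06]  ψ = [2, 0, 0, 0]  (obs o_4=1)
t=5: δ = [1.073e-06, 1.073e-06, 3.219e-06, 1.073e-06]  ψ = [0, 0, 0, 0]  (obs o_5=0)
t=6: δ = [4.023e-07, 5.029e-08, 2.012e-07, 5.029e-08]  ψ = [2, 2, 2, 2]  (obs o_6=0)
backtrack: best end state = 0; path = [3, 2, 0, 2, 0, 2, 0]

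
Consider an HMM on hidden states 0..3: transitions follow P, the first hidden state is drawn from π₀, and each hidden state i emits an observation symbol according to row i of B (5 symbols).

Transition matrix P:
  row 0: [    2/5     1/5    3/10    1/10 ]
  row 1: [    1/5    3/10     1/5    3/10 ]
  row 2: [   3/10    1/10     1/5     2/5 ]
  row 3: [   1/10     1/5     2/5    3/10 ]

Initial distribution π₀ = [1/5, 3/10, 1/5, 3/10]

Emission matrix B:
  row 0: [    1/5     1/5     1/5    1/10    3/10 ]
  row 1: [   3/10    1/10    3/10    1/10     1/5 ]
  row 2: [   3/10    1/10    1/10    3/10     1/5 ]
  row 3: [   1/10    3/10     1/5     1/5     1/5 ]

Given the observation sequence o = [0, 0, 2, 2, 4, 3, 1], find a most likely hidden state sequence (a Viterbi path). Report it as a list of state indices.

path = [1, 1, 1, 1, 3, 2, 3]

t=0: δ = [4.000e-02, 9.000e-02, 6.000e-02, 3.000e-02]  (obs o_0=0)
t=1: δ = [3.600e-03, 8.100e-03, 5.400e-03, 2.700e-03]  ψ = [1, 1, 1, 1]  (obs o_1=0)
t=2: δ = [3.240e-04, 7.290e-04, 1.620e-04, 4.860e-04]  ψ = [1, 1, 1, 1]  (obs o_2=2)
t=3: δ = [2.916e-05, 6.561e-05, 1.944e-05, 4.374e-05]  ψ = [1, 1, 3, 1]  (obs o_3=2)
t=4: δ = [3.937e-06, 3.937e-06, 3.499e-06, 3.937e-06]  ψ = [1, 1, 3, 1]  (obs o_4=4)
t=5: δ = [1.575e-07, 1.181e-07, 4.724e-07, 2.799e-07]  ψ = [0, 1, 3, 2]  (obs o_5=3)
t=6: δ = [2.834e-08, 5.599e-09, 1.120e-08, 5.669e-08]  ψ = [2, 3, 3, 2]  (obs o_6=1)
backtrack: best end state = 3; path = [1, 1, 1, 1, 3, 2, 3]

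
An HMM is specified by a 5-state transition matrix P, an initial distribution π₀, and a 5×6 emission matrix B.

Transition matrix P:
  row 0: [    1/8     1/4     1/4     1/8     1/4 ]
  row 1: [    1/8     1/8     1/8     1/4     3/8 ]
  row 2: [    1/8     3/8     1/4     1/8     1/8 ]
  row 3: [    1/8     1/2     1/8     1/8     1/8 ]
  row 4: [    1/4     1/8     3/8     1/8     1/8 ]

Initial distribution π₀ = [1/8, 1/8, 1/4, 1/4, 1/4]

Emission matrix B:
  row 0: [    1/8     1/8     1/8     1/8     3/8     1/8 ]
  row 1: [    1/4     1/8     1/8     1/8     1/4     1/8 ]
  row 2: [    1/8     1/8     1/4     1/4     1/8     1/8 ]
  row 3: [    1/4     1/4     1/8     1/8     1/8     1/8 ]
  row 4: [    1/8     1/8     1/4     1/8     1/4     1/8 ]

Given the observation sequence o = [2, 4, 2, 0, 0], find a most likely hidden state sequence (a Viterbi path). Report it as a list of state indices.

path = [2, 1, 4, 2, 1]

t=0: δ = [1.562e-02, 1.562e-02, 6.250e-02, 3.125e-02, 6.250e-02]  (obs o_0=2)
t=1: δ = [5.859e-03, 5.859e-03, 2.930e-03, 9.766e-04, 1.953e-03]  ψ = [4, 2, 4, 2, 2]  (obs o_1=4)
t=2: δ = [9.155e-05, 1.831e-04, 3.662e-04, 1.831e-04, 5.493e-04]  ψ = [0, 0, 0, 1, 1]  (obs o_2=2)
t=3: δ = [1.717e-05, 3.433e-05, 2.575e-05, 1.717e-05, 8.583e-06]  ψ = [4, 2, 4, 4, 1]  (obs o_3=0)
t=4: δ = [5.364e-07, 2.414e-06, 8.047e-07, 2.146e-06, 1.609e-06]  ψ = [1, 2, 2, 1, 1]  (obs o_4=0)
backtrack: best end state = 1; path = [2, 1, 4, 2, 1]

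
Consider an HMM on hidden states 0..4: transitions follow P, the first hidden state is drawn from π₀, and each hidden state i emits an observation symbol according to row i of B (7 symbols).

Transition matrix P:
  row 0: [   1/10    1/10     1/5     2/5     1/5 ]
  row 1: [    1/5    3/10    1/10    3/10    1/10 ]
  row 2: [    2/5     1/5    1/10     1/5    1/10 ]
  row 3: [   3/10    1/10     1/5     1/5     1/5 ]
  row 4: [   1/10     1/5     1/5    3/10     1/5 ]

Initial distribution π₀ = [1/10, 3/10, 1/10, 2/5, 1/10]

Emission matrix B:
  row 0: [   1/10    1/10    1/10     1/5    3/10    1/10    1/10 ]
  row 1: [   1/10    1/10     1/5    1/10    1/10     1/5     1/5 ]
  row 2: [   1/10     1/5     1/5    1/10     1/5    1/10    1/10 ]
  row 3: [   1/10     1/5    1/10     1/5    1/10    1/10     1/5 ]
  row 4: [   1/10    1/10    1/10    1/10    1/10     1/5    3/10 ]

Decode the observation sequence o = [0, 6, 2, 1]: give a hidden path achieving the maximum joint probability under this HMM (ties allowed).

path = [1, 1, 1, 3]

t=0: δ = [1.000e-02, 3.000e-02, 1.000e-02, 4.000e-02, 1.000e-02]  (obs o_0=0)
t=1: δ = [1.200e-03, 1.800e-03, 8.000e-04, 1.800e-03, 2.400e-03]  ψ = [3, 1, 3, 1, 3]  (obs o_1=6)
t=2: δ = [5.400e-05, 1.080e-04, 9.600e-05, 7.200e-05, 4.800e-05]  ψ = [3, 1, 4, 4, 4]  (obs o_2=2)
t=3: δ = [3.840e-06, 3.240e-06, 2.880e-06, 6.480e-06, 1.440e-06]  ψ = [2, 1, 3, 1, 3]  (obs o_3=1)
backtrack: best end state = 3; path = [1, 1, 1, 3]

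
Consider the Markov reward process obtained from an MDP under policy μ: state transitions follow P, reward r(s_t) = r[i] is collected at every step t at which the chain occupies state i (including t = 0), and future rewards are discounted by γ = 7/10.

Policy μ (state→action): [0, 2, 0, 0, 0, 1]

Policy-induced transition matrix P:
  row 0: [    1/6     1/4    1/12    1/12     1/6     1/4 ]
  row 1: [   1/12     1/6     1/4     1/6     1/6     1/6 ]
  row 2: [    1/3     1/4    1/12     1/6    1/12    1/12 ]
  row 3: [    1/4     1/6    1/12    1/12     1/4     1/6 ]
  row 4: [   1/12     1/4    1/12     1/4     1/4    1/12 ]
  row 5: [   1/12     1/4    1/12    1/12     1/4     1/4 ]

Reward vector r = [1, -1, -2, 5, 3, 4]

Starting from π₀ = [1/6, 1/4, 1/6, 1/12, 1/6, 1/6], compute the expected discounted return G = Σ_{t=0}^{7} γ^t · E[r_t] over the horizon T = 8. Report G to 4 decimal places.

t=0: π = [0.1667, 0.2500, 0.1667, 0.0833, 0.1667, 0.1667], E[r] = 1.1667, γ^t·E[r] = 1.166667, running G = 1.166667
t=1: π = [0.1528, 0.2222, 0.1250, 0.1458, 0.1875, 0.1667], E[r] = 1.6389, γ^t·E[r] = 1.147222, running G = 2.313889
t=2: π = [0.1516, 0.2193, 0.1204, 0.1435, 0.1979, 0.1672], E[r] = 1.6719, γ^t·E[r] = 0.819219, running G = 3.133108
t=3: π = [0.1500, 0.2198, 0.1199, 0.1446, 0.1990, 0.1667], E[r] = 1.6775, γ^t·E[r] = 0.575388, running G = 3.708496
t=4: π = [0.1499, 0.2196, 0.1200, 0.1448, 0.1992, 0.1665], E[r] = 1.6779, γ^t·E[r] = 0.402874, running G = 4.111370
t=5: π = [0.1500, 0.2196, 0.1199, 0.1448, 0.1992, 0.1664], E[r] = 1.6780, γ^t·E[r] = 0.282019, running G = 4.393390
t=6: π = [0.1500, 0.2196, 0.1199, 0.1448, 0.1992, 0.1664], E[r] = 1.6780, γ^t·E[r] = 0.197414, running G = 4.590804
t=7: π = [0.1500, 0.2196, 0.1199, 0.1448, 0.1992, 0.1664], E[r] = 1.6780, γ^t·E[r] = 0.138190, running G = 4.728994

G = 4.7290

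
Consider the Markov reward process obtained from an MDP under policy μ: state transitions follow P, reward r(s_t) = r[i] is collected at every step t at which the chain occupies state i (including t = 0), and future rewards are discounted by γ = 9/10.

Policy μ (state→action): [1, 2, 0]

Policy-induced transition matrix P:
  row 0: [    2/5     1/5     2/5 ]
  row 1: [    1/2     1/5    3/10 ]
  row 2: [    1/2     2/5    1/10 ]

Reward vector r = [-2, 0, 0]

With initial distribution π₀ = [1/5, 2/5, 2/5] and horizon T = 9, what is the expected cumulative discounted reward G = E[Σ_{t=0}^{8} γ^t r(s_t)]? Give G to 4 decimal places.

G = -5.1018

t=0: π = [0.2000, 0.4000, 0.4000], E[r] = -0.4000, γ^t·E[r] = -0.400000, running G = -0.400000
t=1: π = [0.4800, 0.2800, 0.2400], E[r] = -0.9600, γ^t·E[r] = -0.864000, running G = -1.264000
t=2: π = [0.4520, 0.2480, 0.3000], E[r] = -0.9040, γ^t·E[r] = -0.732240, running G = -1.996240
t=3: π = [0.4548, 0.2600, 0.2852], E[r] = -0.9096, γ^t·E[r] = -0.663098, running G = -2.659338
t=4: π = [0.4545, 0.2570, 0.2884], E[r] = -0.9090, γ^t·E[r] = -0.596421, running G = -3.255760
t=5: π = [0.4545, 0.2577, 0.2878], E[r] = -0.9091, γ^t·E[r] = -0.536812, running G = -3.792572
t=6: π = [0.4545, 0.2576, 0.2879], E[r] = -0.9091, γ^t·E[r] = -0.483128, running G = -4.275700
t=7: π = [0.4545, 0.2576, 0.2879], E[r] = -0.9091, γ^t·E[r] = -0.434815, running G = -4.710515
t=8: π = [0.4545, 0.2576, 0.2879], E[r] = -0.9091, γ^t·E[r] = -0.391334, running G = -5.101849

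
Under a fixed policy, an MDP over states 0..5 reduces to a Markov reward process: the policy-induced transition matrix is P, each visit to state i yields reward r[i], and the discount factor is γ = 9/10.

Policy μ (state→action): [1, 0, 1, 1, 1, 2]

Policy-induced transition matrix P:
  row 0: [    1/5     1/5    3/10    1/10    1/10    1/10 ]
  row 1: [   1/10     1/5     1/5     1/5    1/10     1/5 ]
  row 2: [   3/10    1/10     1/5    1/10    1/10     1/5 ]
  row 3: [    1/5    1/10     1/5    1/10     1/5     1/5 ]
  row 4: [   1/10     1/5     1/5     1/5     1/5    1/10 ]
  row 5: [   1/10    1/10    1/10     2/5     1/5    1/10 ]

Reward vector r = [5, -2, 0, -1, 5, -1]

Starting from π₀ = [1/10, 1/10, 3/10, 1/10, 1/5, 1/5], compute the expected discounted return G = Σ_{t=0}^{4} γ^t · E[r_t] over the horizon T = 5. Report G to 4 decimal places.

t=0: π = [0.1000, 0.1000, 0.3000, 0.1000, 0.2000, 0.2000], E[r] = 1.0000, γ^t·E[r] = 1.000000, running G = 1.000000
t=1: π = [0.1800, 0.1400, 0.1900, 0.1900, 0.1500, 0.1500], E[r] = 1.0300, γ^t·E[r] = 0.927000, running G = 1.927000
t=2: π = [0.1750, 0.1470, 0.2030, 0.1740, 0.1490, 0.1520], E[r] = 1.0000, γ^t·E[r] = 0.810000, running G = 2.737000
t=3: π = [0.1755, 0.1471, 0.2023, 0.1752, 0.1475, 0.1524], E[r] = 0.9932, γ^t·E[r] = 0.724043, running G = 3.461043
t=4: π = [0.1755, 0.1470, 0.2023, 0.1752, 0.1475, 0.1525], E[r] = 0.9935, γ^t·E[r] = 0.651862, running G = 4.112904

G = 4.1129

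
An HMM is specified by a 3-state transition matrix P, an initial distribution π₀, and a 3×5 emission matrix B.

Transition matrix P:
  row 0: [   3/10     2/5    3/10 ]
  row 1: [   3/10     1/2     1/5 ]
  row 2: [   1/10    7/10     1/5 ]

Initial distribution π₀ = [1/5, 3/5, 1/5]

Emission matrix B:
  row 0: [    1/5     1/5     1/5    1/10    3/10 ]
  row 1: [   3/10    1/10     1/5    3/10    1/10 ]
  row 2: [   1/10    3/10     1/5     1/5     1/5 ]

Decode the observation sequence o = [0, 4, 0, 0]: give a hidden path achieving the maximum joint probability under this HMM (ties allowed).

t=0: δ = [4.000e-02, 1.800e-01, 2.000e-02]  (obs o_0=0)
t=1: δ = [1.620e-02, 9.000e-03, 7.200e-03]  ψ = [1, 1, 1]  (obs o_1=4)
t=2: δ = [9.720e-04, 1.944e-03, 4.860e-04]  ψ = [0, 0, 0]  (obs o_2=0)
t=3: δ = [1.166e-04, 2.916e-04, 3.888e-05]  ψ = [1, 1, 1]  (obs o_3=0)
backtrack: best end state = 1; path = [1, 0, 1, 1]

path = [1, 0, 1, 1]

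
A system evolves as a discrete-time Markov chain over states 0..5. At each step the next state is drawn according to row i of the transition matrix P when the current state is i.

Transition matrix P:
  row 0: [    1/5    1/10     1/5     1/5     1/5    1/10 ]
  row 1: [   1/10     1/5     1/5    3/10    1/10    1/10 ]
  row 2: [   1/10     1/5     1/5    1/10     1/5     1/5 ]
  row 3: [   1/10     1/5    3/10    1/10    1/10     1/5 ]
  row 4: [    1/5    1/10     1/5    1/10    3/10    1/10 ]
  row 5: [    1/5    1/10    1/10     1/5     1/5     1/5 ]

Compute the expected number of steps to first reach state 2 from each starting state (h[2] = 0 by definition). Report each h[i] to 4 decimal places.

First-step conditioning: h[2] = 0; for i ≠ 2, h[i] = 1 + Σ_k P[i][k]·h[k].
  h[0] = 1 + 1/5·h[0] + 1/10·h[1] + 1/5·h[3] + 1/5·h[4] + 1/10·h[5]
  h[1] = 1 + 1/10·h[0] + 1/5·h[1] + 3/10·h[3] + 1/10·h[4] + 1/10·h[5]
  h[3] = 1 + 1/10·h[0] + 1/5·h[1] + 1/10·h[3] + 1/10·h[4] + 1/5·h[5]
  h[4] = 1 + 1/5·h[0] + 1/10·h[1] + 1/10·h[3] + 3/10·h[4] + 1/10·h[5]
  h[5] = 1 + 1/5·h[0] + 1/10·h[1] + 1/5·h[3] + 1/5·h[4] + 1/5·h[5]
Solving the 5×5 linear system over states ≠ 2 gives exactly h = [1090/223, 9710/2007, 0, 1000/223, 1100/223, 10900/2007] (h[2] = 0 is the target).

h = [4.8879, 4.8381, 0.0000, 4.4843, 4.9327, 5.4310]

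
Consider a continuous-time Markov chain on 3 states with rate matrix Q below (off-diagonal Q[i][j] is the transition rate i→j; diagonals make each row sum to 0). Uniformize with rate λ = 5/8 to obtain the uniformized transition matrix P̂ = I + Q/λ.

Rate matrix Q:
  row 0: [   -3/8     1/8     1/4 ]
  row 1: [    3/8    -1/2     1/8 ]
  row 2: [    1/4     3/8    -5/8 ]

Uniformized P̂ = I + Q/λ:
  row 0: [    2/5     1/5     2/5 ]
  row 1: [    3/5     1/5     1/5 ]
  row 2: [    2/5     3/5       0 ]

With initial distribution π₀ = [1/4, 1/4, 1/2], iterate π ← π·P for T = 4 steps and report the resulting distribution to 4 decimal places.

π = [0.4608, 0.2976, 0.2416]

t=0: π = [0.2500, 0.2500, 0.5000]
t=1: π = [0.4500, 0.4000, 0.1500]
t=2: π = [0.4800, 0.2600, 0.2600]
t=3: π = [0.4520, 0.3040, 0.2440]
t=4: π = [0.4608, 0.2976, 0.2416]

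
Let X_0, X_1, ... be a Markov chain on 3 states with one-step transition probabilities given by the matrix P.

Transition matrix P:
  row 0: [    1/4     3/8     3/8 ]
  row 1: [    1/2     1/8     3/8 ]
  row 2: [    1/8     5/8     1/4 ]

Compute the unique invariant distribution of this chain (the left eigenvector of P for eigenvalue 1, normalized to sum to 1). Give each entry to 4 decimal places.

Balance equations π_j = Σ_i π_i·P[i][j]:
  π_0 = 1/4·π_0 + 1/2·π_1 + 1/8·π_2
  π_1 = 3/8·π_0 + 1/8·π_1 + 5/8·π_2
  normalize: π_0 + π_1 + π_2 = 1
Solving the linear system gives exactly π = [3/10, 11/30, 1/3].

π = [0.3000, 0.3667, 0.3333]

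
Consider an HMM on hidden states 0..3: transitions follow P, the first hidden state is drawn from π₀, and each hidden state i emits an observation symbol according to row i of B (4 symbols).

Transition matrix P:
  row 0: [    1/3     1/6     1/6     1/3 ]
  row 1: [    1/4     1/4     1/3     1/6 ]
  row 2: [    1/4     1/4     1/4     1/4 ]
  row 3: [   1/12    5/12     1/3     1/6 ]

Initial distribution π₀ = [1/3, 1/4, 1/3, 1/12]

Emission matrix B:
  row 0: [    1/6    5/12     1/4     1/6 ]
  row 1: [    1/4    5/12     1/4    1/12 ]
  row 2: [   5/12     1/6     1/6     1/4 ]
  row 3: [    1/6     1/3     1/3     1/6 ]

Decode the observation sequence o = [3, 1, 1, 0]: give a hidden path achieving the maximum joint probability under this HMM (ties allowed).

t=0: δ = [5.556e-02, 2.083e-02, 8.333e-02, 1.389e-02]  (obs o_0=3)
t=1: δ = [8.681e-03, 8.681e-03, 3.472e-03, 6.944e-03]  ψ = [2, 2, 2, 2]  (obs o_1=1)
t=2: δ = [1.206e-03, 1.206e-03, 4.823e-04, 9.645e-04]  ψ = [0, 3, 1, 0]  (obs o_2=1)
t=3: δ = [6.698e-05, 1.005e-04, 1.674e-04, 6.698e-05]  ψ = [0, 3, 1, 0]  (obs o_3=0)
backtrack: best end state = 2; path = [2, 3, 1, 2]

path = [2, 3, 1, 2]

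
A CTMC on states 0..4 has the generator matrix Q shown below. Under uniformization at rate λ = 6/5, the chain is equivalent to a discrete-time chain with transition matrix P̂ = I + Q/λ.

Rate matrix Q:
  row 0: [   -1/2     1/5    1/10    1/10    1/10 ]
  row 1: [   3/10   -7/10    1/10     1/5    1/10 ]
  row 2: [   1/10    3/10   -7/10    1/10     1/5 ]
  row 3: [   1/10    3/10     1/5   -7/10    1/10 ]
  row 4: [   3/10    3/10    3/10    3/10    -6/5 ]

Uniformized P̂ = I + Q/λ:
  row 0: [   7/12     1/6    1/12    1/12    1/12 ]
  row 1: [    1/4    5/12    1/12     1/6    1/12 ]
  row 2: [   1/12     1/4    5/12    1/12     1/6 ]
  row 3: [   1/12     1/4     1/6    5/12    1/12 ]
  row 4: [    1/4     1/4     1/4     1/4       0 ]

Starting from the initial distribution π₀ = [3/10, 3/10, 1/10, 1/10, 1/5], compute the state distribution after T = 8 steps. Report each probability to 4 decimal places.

t=0: π = [0.3000, 0.3000, 0.1000, 0.1000, 0.2000]
t=1: π = [0.3167, 0.2750, 0.1583, 0.1750, 0.0750]
t=2: π = [0.3000, 0.2694, 0.1632, 0.1771, 0.0903]
t=3: π = [0.2933, 0.2699, 0.1675, 0.1799, 0.0894]
t=4: π = [0.2899, 0.2705, 0.1691, 0.1807, 0.0898]
t=5: π = [0.2883, 0.2709, 0.1697, 0.1811, 0.0899]
t=6: π = [0.2876, 0.2711, 0.1700, 0.1813, 0.0900]
t=7: π = [0.2873, 0.2712, 0.1701, 0.1813, 0.0900]
t=8: π = [0.2872, 0.2713, 0.1701, 0.1814, 0.0900]

π = [0.2872, 0.2713, 0.1701, 0.1814, 0.0900]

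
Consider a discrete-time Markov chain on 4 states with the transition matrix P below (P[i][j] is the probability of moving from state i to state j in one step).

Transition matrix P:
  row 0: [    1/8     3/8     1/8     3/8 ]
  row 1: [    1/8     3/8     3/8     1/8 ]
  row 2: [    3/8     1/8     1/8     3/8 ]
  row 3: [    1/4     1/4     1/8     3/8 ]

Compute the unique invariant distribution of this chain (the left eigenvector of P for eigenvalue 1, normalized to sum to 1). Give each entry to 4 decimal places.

π = [0.2121, 0.2879, 0.1970, 0.3030]

Balance equations π_j = Σ_i π_i·P[i][j]:
  π_0 = 1/8·π_0 + 1/8·π_1 + 3/8·π_2 + 1/4·π_3
  π_1 = 3/8·π_0 + 3/8·π_1 + 1/8·π_2 + 1/4·π_3
  π_2 = 1/8·π_0 + 3/8·π_1 + 1/8·π_2 + 1/8·π_3
  normalize: π_0 + π_1 + π_2 + π_3 = 1
Solving the linear system gives exactly π = [7/33, 19/66, 13/66, 10/33].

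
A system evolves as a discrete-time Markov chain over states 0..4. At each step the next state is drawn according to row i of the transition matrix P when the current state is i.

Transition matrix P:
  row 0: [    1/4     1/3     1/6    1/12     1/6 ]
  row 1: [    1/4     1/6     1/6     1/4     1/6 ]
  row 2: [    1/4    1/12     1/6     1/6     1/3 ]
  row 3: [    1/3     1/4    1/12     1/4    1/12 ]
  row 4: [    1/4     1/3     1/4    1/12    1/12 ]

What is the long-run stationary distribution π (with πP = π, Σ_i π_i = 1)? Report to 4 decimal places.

Balance equations π_j = Σ_i π_i·P[i][j]:
  π_0 = 1/4·π_0 + 1/4·π_1 + 1/4·π_2 + 1/3·π_3 + 1/4·π_4
  π_1 = 1/3·π_0 + 1/6·π_1 + 1/12·π_2 + 1/4·π_3 + 1/3·π_4
  π_2 = 1/6·π_0 + 1/6·π_1 + 1/6·π_2 + 1/12·π_3 + 1/4·π_4
  π_3 = 1/12·π_0 + 1/4·π_1 + 1/6·π_2 + 1/4·π_3 + 1/12·π_4
  normalize: π_0 + π_1 + π_2 + π_3 + π_4 = 1
Solving the linear system gives exactly π = [207/785, 187/785, 131/785, 129/785, 131/785].

π = [0.2637, 0.2382, 0.1669, 0.1643, 0.1669]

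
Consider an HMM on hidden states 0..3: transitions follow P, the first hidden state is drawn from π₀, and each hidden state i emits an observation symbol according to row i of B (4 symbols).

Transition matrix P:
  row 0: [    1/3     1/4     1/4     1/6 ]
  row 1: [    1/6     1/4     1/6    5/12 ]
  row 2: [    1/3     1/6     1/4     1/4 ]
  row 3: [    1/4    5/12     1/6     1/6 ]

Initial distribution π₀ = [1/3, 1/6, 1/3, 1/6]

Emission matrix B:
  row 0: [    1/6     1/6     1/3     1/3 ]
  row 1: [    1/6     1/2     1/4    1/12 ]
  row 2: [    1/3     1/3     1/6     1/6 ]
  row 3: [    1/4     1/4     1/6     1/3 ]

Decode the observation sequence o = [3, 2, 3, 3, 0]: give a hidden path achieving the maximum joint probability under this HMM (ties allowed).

path = [0, 0, 0, 0, 2]

t=0: δ = [1.111e-01, 1.389e-02, 5.556e-02, 5.556e-02]  (obs o_0=3)
t=1: δ = [1.235e-02, 6.944e-03, 4.630e-03, 3.086e-03]  ψ = [0, 0, 0, 0]  (obs o_1=2)
t=2: δ = [1.372e-03, 2.572e-04, 5.144e-04, 9.645e-04]  ψ = [0, 0, 0, 1]  (obs o_2=3)
t=3: δ = [1.524e-04, 3.349e-05, 5.716e-05, 7.621e-05]  ψ = [0, 3, 0, 0]  (obs o_3=3)
t=4: δ = [8.468e-06, 6.351e-06, 1.270e-05, 6.351e-06]  ψ = [0, 0, 0, 0]  (obs o_4=0)
backtrack: best end state = 2; path = [0, 0, 0, 0, 2]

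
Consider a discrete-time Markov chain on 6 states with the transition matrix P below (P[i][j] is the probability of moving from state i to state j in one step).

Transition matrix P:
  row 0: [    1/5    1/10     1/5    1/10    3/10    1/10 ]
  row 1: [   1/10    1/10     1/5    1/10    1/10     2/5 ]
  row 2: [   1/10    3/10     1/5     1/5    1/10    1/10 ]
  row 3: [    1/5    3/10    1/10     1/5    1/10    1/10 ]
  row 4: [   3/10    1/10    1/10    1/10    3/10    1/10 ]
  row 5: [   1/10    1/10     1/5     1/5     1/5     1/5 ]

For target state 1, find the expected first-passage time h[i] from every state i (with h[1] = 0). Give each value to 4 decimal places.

First-step conditioning: h[1] = 0; for i ≠ 1, h[i] = 1 + Σ_k P[i][k]·h[k].
  h[0] = 1 + 1/5·h[0] + 1/5·h[2] + 1/10·h[3] + 3/10·h[4] + 1/10·h[5]
  h[2] = 1 + 1/10·h[0] + 1/5·h[2] + 1/5·h[3] + 1/10·h[4] + 1/10·h[5]
  h[3] = 1 + 1/5·h[0] + 1/10·h[2] + 1/5·h[3] + 1/10·h[4] + 1/10·h[5]
  h[4] = 1 + 3/10·h[0] + 1/10·h[2] + 1/10·h[3] + 3/10·h[4] + 1/10·h[5]
  h[5] = 1 + 1/10·h[0] + 1/5·h[2] + 1/5·h[3] + 1/5·h[4] + 1/5·h[5]
Solving the 5×5 linear system over states ≠ 1 gives exactly h = [8010/1289, 0, 6210/1289, 6390/1289, 8190/1289, 7810/1289] (h[1] = 0 is the target).

h = [6.2141, 0.0000, 4.8177, 4.9573, 6.3538, 6.0590]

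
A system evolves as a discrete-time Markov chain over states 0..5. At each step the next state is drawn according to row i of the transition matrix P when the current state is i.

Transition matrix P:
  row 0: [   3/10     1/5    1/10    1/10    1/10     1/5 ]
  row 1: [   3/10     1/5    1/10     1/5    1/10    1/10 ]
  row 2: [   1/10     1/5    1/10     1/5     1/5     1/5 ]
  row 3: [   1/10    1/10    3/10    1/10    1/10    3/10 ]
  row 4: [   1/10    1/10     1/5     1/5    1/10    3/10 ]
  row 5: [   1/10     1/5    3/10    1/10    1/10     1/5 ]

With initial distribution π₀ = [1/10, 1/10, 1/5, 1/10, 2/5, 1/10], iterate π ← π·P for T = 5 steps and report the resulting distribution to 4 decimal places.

t=0: π = [0.1000, 0.1000, 0.2000, 0.1000, 0.4000, 0.1000]
t=1: π = [0.1400, 0.1500, 0.1800, 0.1700, 0.1200, 0.2400]
t=2: π = [0.1580, 0.1710, 0.1940, 0.1450, 0.1180, 0.2140]
t=3: π = [0.1658, 0.1737, 0.1836, 0.1483, 0.1194, 0.2092]
t=4: π = [0.1679, 0.1732, 0.1834, 0.1477, 0.1184, 0.2094]
t=5: π = [0.1682, 0.1734, 0.1833, 0.1475, 0.1183, 0.2093]

π = [0.1682, 0.1734, 0.1833, 0.1475, 0.1183, 0.2093]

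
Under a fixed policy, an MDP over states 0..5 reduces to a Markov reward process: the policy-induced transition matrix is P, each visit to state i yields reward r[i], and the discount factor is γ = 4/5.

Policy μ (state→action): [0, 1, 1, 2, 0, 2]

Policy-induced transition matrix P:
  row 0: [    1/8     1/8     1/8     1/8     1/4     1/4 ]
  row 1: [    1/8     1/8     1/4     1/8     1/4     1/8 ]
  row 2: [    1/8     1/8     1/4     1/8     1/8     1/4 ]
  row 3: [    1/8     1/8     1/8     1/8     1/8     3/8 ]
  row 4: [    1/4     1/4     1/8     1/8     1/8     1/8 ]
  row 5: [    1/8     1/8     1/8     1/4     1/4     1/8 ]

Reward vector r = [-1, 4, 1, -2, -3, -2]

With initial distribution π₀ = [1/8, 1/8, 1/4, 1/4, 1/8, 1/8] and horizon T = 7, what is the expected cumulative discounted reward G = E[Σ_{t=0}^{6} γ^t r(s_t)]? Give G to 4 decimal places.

G = -2.4587

t=0: π = [0.1250, 0.1250, 0.2500, 0.2500, 0.1250, 0.1250], E[r] = -0.5000, γ^t·E[r] = -0.500000, running G = -0.500000
t=1: π = [0.1406, 0.1406, 0.1719, 0.1406, 0.1719, 0.2344], E[r] = -0.6719, γ^t·E[r] = -0.537500, running G = -1.037500
t=2: π = [0.1465, 0.1465, 0.1641, 0.1543, 0.1895, 0.1992], E[r] = -0.6719, γ^t·E[r] = -0.430000, running G = -1.467500
t=3: π = [0.1487, 0.1487, 0.1638, 0.1499, 0.1865, 0.2024], E[r] = -0.6543, γ^t·E[r] = -0.335000, running G = -1.802500
t=4: π = [0.1483, 0.1483, 0.1641, 0.1503, 0.1875, 0.2015], E[r] = -0.6571, γ^t·E[r] = -0.269138, running G = -2.071638
t=5: π = [0.1484, 0.1484, 0.1640, 0.1502, 0.1873, 0.2016], E[r] = -0.6561, γ^t·E[r] = -0.214989, running G = -2.286626
t=6: π = [0.1484, 0.1484, 0.1641, 0.1502, 0.1873, 0.2016], E[r] = -0.6563, γ^t·E[r] = -0.172037, running G = -2.458663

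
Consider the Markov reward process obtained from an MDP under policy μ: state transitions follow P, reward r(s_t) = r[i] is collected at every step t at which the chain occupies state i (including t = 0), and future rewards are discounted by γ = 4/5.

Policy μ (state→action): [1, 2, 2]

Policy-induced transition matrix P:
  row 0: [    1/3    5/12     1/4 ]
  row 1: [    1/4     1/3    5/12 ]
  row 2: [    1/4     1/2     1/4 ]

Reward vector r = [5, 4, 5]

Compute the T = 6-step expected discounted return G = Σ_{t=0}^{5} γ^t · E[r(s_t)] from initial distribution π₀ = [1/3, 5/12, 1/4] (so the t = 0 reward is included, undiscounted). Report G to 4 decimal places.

t=0: π = [0.3333, 0.4167, 0.2500], E[r] = 4.5833, γ^t·E[r] = 4.583333, running G = 4.583333
t=1: π = [0.2778, 0.4028, 0.3194], E[r] = 4.5972, γ^t·E[r] = 3.677778, running G = 8.261111
t=2: π = [0.2731, 0.4097, 0.3171], E[r] = 4.5903, γ^t·E[r] = 2.937778, running G = 11.198889
t=3: π = [0.2728, 0.4090, 0.3183], E[r] = 4.5910, γ^t·E[r] = 2.350617, running G = 13.549506
t=4: π = [0.2727, 0.4091, 0.3182], E[r] = 4.5909, γ^t·E[r] = 1.880428, running G = 15.429934
t=5: π = [0.2727, 0.4091, 0.3182], E[r] = 4.5909, γ^t·E[r] = 1.504350, running G = 16.934284

G = 16.9343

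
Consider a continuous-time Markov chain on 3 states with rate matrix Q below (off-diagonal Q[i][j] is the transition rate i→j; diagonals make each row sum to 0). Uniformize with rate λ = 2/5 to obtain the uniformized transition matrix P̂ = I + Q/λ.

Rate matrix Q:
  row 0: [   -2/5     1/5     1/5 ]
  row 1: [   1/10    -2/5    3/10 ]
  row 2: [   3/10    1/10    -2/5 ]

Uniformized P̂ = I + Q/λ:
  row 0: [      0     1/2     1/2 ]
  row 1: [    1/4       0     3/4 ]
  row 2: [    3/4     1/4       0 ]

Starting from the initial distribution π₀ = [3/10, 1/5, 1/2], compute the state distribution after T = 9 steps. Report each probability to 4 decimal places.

π = [0.3503, 0.2706, 0.3790]

t=0: π = [0.3000, 0.2000, 0.5000]
t=1: π = [0.4250, 0.2750, 0.3000]
t=2: π = [0.2938, 0.2875, 0.4188]
t=3: π = [0.3859, 0.2516, 0.3625]
t=4: π = [0.3348, 0.2836, 0.3816]
t=5: π = [0.3571, 0.2628, 0.3801]
t=6: π = [0.3508, 0.2736, 0.3757]
t=7: π = [0.3501, 0.2693, 0.3806]
t=8: π = [0.3527, 0.2702, 0.3770]
t=9: π = [0.3503, 0.2706, 0.3790]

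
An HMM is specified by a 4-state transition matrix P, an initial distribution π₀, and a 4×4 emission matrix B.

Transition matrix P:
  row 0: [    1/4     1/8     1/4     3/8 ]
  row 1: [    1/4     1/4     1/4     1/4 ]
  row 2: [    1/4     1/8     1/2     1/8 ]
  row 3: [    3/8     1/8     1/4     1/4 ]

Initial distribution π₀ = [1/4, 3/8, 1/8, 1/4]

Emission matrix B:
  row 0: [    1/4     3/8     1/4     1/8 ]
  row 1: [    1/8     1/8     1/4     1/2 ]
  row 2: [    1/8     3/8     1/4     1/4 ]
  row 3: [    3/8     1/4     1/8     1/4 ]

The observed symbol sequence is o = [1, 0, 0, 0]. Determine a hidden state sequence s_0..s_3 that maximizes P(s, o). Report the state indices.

t=0: δ = [9.375e-02, 4.688e-02, 4.688e-02, 6.250e-02]  (obs o_0=1)
t=1: δ = [5.859e-03, 1.465e-03, 2.930e-03, 1.318e-02]  ψ = [0, 0, 0, 0]  (obs o_1=0)
t=2: δ = [1.236e-03, 2.060e-04, 4.120e-04, 1.236e-03]  ψ = [3, 3, 3, 3]  (obs o_2=0)
t=3: δ = [1.159e-04, 1.931e-05, 3.862e-05, 1.738e-04]  ψ = [3, 0, 0, 0]  (obs o_3=0)
backtrack: best end state = 3; path = [0, 3, 0, 3]

path = [0, 3, 0, 3]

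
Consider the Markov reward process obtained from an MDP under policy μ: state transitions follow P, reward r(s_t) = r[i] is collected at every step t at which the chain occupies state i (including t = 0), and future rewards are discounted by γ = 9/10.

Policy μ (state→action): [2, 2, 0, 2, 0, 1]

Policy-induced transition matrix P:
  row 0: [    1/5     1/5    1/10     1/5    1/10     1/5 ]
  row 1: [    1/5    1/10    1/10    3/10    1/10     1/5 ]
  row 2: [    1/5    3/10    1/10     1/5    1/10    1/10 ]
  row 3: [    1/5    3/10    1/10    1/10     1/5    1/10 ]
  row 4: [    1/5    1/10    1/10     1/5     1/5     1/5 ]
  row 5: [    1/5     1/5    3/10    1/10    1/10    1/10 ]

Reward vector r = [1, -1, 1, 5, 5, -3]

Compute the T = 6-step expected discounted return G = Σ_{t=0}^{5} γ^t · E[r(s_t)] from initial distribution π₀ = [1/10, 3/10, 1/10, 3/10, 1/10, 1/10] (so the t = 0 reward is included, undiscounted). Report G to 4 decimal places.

t=0: π = [0.1000, 0.3000, 0.1000, 0.3000, 0.1000, 0.1000], E[r] = 1.6000, γ^t·E[r] = 1.600000, running G = 1.600000
t=1: π = [0.2000, 0.2000, 0.1200, 0.1900, 0.1400, 0.1500], E[r] = 1.3200, γ^t·E[r] = 1.188000, running G = 2.788000
t=2: π = [0.2000, 0.1970, 0.1300, 0.1860, 0.1330, 0.1540], E[r] = 1.2660, γ^t·E[r] = 1.025460, running G = 3.813460
t=3: π = [0.2000, 0.1986, 0.1308, 0.1857, 0.1319, 0.1530], E[r] = 1.2612, γ^t·E[r] = 0.919415, running G = 4.732875
t=4: π = [0.2000, 0.1986, 0.1306, 0.1860, 0.1318, 0.1531], E[r] = 1.2616, γ^t·E[r] = 0.827736, running G = 5.560611
t=5: π = [0.2000, 0.1986, 0.1306, 0.1860, 0.1318, 0.1530], E[r] = 1.2615, γ^t·E[r] = 0.744923, running G = 6.305534

G = 6.3055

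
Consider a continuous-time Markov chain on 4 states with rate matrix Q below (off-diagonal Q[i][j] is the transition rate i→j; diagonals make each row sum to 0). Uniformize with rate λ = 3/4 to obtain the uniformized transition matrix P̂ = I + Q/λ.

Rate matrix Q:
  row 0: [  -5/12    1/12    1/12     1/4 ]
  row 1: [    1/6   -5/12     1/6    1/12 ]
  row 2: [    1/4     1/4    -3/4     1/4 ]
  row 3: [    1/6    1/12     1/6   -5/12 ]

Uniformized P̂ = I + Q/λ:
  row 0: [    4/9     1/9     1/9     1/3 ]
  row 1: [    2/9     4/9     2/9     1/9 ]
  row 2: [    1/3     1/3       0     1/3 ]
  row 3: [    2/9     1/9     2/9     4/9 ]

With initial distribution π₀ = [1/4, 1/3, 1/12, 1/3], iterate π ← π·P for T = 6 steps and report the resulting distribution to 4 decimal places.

π = [0.3077, 0.2181, 0.1538, 0.3204]

t=0: π = [0.2500, 0.3333, 0.0833, 0.3333]
t=1: π = [0.2870, 0.2407, 0.1759, 0.2963]
t=2: π = [0.3056, 0.2305, 0.1512, 0.3128]
t=3: π = [0.3069, 0.2215, 0.1547, 0.3169]
t=4: π = [0.3076, 0.2193, 0.1537, 0.3193]
t=5: π = [0.3077, 0.2184, 0.1539, 0.3201]
t=6: π = [0.3077, 0.2181, 0.1538, 0.3204]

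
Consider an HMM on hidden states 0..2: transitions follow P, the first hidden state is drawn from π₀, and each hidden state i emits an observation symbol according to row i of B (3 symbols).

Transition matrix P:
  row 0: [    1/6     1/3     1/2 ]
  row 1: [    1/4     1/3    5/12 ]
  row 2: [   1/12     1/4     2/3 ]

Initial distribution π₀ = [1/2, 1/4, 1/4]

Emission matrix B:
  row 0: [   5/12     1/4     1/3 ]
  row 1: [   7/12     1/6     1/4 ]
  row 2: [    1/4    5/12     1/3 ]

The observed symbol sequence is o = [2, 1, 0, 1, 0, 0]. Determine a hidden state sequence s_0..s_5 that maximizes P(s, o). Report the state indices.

t=0: δ = [1.667e-01, 6.250e-02, 8.333e-02]  (obs o_0=2)
t=1: δ = [6.944e-03, 9.259e-03, 3.472e-02]  ψ = [0, 0, 0]  (obs o_1=1)
t=2: δ = [1.206e-03, 5.064e-03, 5.787e-03]  ψ = [2, 2, 2]  (obs o_2=0)
t=3: δ = [3.165e-04, 2.813e-04, 1.608e-03]  ψ = [1, 1, 2]  (obs o_3=1)
t=4: δ = [5.582e-05, 2.344e-04, 2.679e-04]  ψ = [2, 2, 2]  (obs o_4=0)
t=5: δ = [2.442e-05, 4.558e-05, 4.465e-05]  ψ = [1, 1, 2]  (obs o_5=0)
backtrack: best end state = 1; path = [0, 2, 2, 2, 1, 1]

path = [0, 2, 2, 2, 1, 1]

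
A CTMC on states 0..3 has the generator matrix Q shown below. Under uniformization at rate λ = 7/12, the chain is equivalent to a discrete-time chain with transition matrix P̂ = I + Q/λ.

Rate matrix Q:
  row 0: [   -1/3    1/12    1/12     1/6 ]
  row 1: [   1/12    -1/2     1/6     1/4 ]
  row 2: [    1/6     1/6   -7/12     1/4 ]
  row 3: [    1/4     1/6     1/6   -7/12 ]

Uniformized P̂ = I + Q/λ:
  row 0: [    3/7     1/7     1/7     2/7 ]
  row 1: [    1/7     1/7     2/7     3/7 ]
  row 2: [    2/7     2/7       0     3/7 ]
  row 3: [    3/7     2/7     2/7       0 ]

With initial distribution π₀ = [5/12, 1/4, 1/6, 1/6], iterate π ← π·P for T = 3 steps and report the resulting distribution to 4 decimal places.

π = [0.3416, 0.2058, 0.1825, 0.2702]

t=0: π = [0.4167, 0.2500, 0.1667, 0.1667]
t=1: π = [0.3333, 0.1905, 0.1786, 0.2976]
t=2: π = [0.3486, 0.2109, 0.1871, 0.2534]
t=3: π = [0.3416, 0.2058, 0.1825, 0.2702]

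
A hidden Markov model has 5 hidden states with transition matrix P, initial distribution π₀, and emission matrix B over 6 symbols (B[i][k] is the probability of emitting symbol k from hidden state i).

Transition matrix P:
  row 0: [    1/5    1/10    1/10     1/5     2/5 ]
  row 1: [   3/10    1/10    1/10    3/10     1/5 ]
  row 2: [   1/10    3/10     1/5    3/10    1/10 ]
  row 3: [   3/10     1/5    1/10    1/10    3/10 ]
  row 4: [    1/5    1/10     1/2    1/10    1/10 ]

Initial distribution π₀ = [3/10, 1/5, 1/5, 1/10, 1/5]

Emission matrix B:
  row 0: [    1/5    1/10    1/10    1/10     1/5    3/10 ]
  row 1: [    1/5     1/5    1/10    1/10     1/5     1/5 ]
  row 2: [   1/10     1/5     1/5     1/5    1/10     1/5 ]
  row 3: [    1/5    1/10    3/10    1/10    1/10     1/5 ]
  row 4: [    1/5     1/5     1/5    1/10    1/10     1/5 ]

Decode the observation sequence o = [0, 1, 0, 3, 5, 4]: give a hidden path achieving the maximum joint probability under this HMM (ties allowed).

path = [0, 4, 0, 4, 2, 1]

t=0: δ = [6.000e-02, 4.000e-02, 2.000e-02, 2.000e-02, 4.000e-02]  (obs o_0=0)
t=1: δ = [1.200e-03, 1.200e-03, 4.000e-03, 1.200e-03, 4.800e-03]  ψ = [0, 0, 4, 0, 0]  (obs o_1=1)
t=2: δ = [1.920e-04, 2.400e-04, 2.400e-04, 2.400e-04, 9.600e-05]  ψ = [4, 2, 4, 2, 0]  (obs o_2=0)
t=3: δ = [7.200e-06, 7.200e-06, 9.600e-06, 7.200e-06, 7.680e-06]  ψ = [1, 2, 2, 1, 0]  (obs o_3=3)
t=4: δ = [6.480e-07, 5.760e-07, 7.680e-07, 5.760e-07, 5.760e-07]  ψ = [1, 2, 4, 2, 0]  (obs o_4=5)
t=5: δ = [3.456e-08, 4.608e-08, 2.880e-08, 2.304e-08, 2.592e-08]  ψ = [1, 2, 4, 2, 0]  (obs o_5=4)
backtrack: best end state = 1; path = [0, 4, 0, 4, 2, 1]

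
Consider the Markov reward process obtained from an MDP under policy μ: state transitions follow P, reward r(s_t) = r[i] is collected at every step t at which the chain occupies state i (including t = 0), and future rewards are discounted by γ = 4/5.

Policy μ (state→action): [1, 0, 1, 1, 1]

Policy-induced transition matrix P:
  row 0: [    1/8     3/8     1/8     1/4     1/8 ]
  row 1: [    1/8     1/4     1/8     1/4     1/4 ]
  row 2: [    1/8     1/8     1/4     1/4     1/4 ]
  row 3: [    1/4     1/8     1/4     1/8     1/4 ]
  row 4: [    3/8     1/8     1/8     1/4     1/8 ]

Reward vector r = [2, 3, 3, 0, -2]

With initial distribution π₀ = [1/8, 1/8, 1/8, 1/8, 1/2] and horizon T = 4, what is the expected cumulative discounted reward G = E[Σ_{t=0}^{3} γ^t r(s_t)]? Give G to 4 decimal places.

G = 2.2594

t=0: π = [0.1250, 0.1250, 0.1250, 0.1250, 0.5000], E[r] = 0.0000, γ^t·E[r] = 0.000000, running G = 0.000000
t=1: π = [0.2656, 0.1719, 0.1563, 0.2344, 0.1719], E[r] = 1.1719, γ^t·E[r] = 0.937500, running G = 0.937500
t=2: π = [0.1973, 0.2129, 0.1738, 0.2207, 0.1953], E[r] = 1.1641, γ^t·E[r] = 0.745000, running G = 1.682500
t=3: π = [0.2014, 0.2009, 0.1743, 0.2224, 0.2009], E[r] = 1.1267, γ^t·E[r] = 0.576875, running G = 2.259375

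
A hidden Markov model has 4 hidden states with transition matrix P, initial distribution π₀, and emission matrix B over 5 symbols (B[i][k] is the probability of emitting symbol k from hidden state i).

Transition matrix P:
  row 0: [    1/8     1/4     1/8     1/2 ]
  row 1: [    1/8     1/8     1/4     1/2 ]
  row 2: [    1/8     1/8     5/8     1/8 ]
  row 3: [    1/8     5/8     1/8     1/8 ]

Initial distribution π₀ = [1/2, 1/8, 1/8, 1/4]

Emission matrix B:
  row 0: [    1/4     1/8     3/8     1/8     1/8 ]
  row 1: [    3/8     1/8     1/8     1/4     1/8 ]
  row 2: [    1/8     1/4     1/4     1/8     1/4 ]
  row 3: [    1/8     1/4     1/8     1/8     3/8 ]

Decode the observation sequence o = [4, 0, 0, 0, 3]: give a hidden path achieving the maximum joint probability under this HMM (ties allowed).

t=0: δ = [6.250e-02, 1.562e-02, 3.125e-02, 9.375e-02]  (obs o_0=4)
t=1: δ = [2.930e-03, 2.197e-02, 2.441e-03, 3.906e-03]  ψ = [3, 3, 2, 0]  (obs o_1=0)
t=2: δ = [6.866e-04, 1.030e-03, 6.866e-04, 1.373e-03]  ψ = [1, 1, 1, 1]  (obs o_2=0)
t=3: δ = [4.292e-05, 3.219e-04, 5.364e-05, 6.437e-05]  ψ = [3, 3, 2, 1]  (obs o_3=0)
t=4: δ = [5.029e-06, 1.006e-05, 1.006e-05, 2.012e-05]  ψ = [1, 1, 1, 1]  (obs o_4=3)
backtrack: best end state = 3; path = [3, 1, 3, 1, 3]

path = [3, 1, 3, 1, 3]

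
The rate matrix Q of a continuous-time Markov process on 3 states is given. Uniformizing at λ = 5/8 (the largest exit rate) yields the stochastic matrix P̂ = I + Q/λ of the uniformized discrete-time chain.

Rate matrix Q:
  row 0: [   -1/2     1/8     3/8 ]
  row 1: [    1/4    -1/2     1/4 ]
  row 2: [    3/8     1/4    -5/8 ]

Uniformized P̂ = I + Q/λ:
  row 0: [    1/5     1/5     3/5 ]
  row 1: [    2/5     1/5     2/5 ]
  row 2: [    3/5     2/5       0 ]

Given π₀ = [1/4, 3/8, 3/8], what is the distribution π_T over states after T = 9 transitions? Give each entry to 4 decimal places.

π = [0.3904, 0.2684, 0.3412]

t=0: π = [0.2500, 0.3750, 0.3750]
t=1: π = [0.4250, 0.2750, 0.3000]
t=2: π = [0.3750, 0.2600, 0.3650]
t=3: π = [0.3980, 0.2730, 0.3290]
t=4: π = [0.3862, 0.2658, 0.3480]
t=5: π = [0.3924, 0.2696, 0.3380]
t=6: π = [0.3891, 0.2676, 0.3433]
t=7: π = [0.3908, 0.2687, 0.3405]
t=8: π = [0.3899, 0.2681, 0.3420]
t=9: π = [0.3904, 0.2684, 0.3412]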